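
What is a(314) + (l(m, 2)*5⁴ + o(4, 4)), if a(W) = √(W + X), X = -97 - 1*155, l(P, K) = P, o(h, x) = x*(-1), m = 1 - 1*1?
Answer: -4 + √62 ≈ 3.8740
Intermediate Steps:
m = 0 (m = 1 - 1 = 0)
o(h, x) = -x
X = -252 (X = -97 - 155 = -252)
a(W) = √(-252 + W) (a(W) = √(W - 252) = √(-252 + W))
a(314) + (l(m, 2)*5⁴ + o(4, 4)) = √(-252 + 314) + (0*5⁴ - 1*4) = √62 + (0*625 - 4) = √62 + (0 - 4) = √62 - 4 = -4 + √62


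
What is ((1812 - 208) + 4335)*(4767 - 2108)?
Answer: 15791801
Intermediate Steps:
((1812 - 208) + 4335)*(4767 - 2108) = (1604 + 4335)*2659 = 5939*2659 = 15791801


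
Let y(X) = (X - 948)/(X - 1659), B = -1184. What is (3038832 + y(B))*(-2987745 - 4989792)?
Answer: -68921145187925796/2843 ≈ -2.4242e+13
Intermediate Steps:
y(X) = (-948 + X)/(-1659 + X)
(3038832 + y(B))*(-2987745 - 4989792) = (3038832 + (-948 - 1184)/(-1659 - 1184))*(-2987745 - 4989792) = (3038832 - 2132/(-2843))*(-7977537) = (3038832 - 1/2843*(-2132))*(-7977537) = (3038832 + 2132/2843)*(-7977537) = (8639401508/2843)*(-7977537) = -68921145187925796/2843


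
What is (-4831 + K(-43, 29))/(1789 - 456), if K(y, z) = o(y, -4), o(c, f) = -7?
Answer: -4838/1333 ≈ -3.6294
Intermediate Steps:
K(y, z) = -7
(-4831 + K(-43, 29))/(1789 - 456) = (-4831 - 7)/(1789 - 456) = -4838/1333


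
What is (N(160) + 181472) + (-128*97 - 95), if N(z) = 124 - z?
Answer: 168925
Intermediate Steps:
(N(160) + 181472) + (-128*97 - 95) = ((124 - 1*160) + 181472) + (-128*97 - 95) = ((124 - 160) + 181472) + (-12416 - 95) = (-36 + 181472) - 12511 = 181436 - 12511 = 168925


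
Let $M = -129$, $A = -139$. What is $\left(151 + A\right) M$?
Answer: $-1548$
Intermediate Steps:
$\left(151 + A\right) M = \left(151 - 139\right) \left(-129\right) = 12 \left(-129\right) = -1548$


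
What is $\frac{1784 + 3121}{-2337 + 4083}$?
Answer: $\frac{545}{194} \approx 2.8093$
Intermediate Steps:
$\frac{1784 + 3121}{-2337 + 4083} = \frac{4905}{1746} = 4905 \cdot \frac{1}{1746} = \frac{545}{194}$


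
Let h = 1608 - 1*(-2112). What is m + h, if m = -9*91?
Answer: 2901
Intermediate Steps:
m = -819
h = 3720 (h = 1608 + 2112 = 3720)
m + h = -819 + 3720 = 2901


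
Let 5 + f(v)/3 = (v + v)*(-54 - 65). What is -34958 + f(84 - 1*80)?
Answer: -37829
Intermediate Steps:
f(v) = -15 - 714*v (f(v) = -15 + 3*((v + v)*(-54 - 65)) = -15 + 3*((2*v)*(-119)) = -15 + 3*(-238*v) = -15 - 714*v)
-34958 + f(84 - 1*80) = -34958 + (-15 - 714*(84 - 1*80)) = -34958 + (-15 - 714*(84 - 80)) = -34958 + (-15 - 714*4) = -34958 + (-15 - 2856) = -34958 - 2871 = -37829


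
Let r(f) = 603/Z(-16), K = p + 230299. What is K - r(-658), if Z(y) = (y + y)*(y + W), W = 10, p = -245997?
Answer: -1004873/64 ≈ -15701.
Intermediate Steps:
K = -15698 (K = -245997 + 230299 = -15698)
Z(y) = 2*y*(10 + y) (Z(y) = (y + y)*(y + 10) = (2*y)*(10 + y) = 2*y*(10 + y))
r(f) = 201/64 (r(f) = 603/((2*(-16)*(10 - 16))) = 603/((2*(-16)*(-6))) = 603/192 = 603*(1/192) = 201/64)
K - r(-658) = -15698 - 1*201/64 = -15698 - 201/64 = -1004873/64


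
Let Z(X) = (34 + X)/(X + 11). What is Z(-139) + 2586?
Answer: 331113/128 ≈ 2586.8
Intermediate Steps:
Z(X) = (34 + X)/(11 + X)
Z(-139) + 2586 = (34 - 139)/(11 - 139) + 2586 = -105/(-128) + 2586 = -1/128*(-105) + 2586 = 105/128 + 2586 = 331113/128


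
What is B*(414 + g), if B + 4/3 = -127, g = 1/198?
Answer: -2869055/54 ≈ -53131.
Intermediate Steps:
g = 1/198 ≈ 0.0050505
B = -385/3 (B = -4/3 - 127 = -385/3 ≈ -128.33)
B*(414 + g) = -385*(414 + 1/198)/3 = -385/3*81973/198 = -2869055/54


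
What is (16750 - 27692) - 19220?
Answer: -30162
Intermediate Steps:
(16750 - 27692) - 19220 = -10942 - 19220 = -30162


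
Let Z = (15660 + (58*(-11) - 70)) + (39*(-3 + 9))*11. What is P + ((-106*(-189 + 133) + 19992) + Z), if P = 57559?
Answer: 101013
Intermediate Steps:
Z = 17526 (Z = (15660 + (-638 - 70)) + (39*6)*11 = (15660 - 708) + 234*11 = 14952 + 2574 = 17526)
P + ((-106*(-189 + 133) + 19992) + Z) = 57559 + ((-106*(-189 + 133) + 19992) + 17526) = 57559 + ((-106*(-56) + 19992) + 17526) = 57559 + ((5936 + 19992) + 17526) = 57559 + (25928 + 17526) = 57559 + 43454 = 101013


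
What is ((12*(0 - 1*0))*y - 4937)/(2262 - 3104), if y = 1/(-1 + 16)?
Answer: 4937/842 ≈ 5.8634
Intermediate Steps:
y = 1/15 ≈ 0.066667
((12*(0 - 1*0))*y - 4937)/(2262 - 3104) = ((12*(0 - 1*0))*(1/15) - 4937)/(2262 - 3104) = ((12*(0 + 0))*(1/15) - 4937)/(-842) = ((12*0)*(1/15) - 4937)*(-1/842) = (0*(1/15) - 4937)*(-1/842) = (0 - 4937)*(-1/842) = -4937*(-1/842) = 4937/842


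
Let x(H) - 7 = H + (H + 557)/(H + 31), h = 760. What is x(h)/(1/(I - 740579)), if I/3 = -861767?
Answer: -2022181602320/791 ≈ -2.5565e+9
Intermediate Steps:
I = -2585301 (I = 3*(-861767) = -2585301)
x(H) = 7 + H + (557 + H)/(31 + H) (x(H) = 7 + (H + (H + 557)/(H + 31)) = 7 + (H + (557 + H)/(31 + H)) = 7 + H + (557 + H)/(31 + H))
x(h)/(1/(I - 740579)) = ((774 + 760² + 39*760)/(31 + 760))/(1/(-2585301 - 740579)) = ((774 + 577600 + 29640)/791)/(1/(-3325880)) = ((1/791)*608014)/(-1/3325880) = (608014/791)*(-3325880) = -2022181602320/791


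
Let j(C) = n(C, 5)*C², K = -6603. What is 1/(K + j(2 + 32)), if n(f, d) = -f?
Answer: -1/45907 ≈ -2.1783e-5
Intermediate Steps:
j(C) = -C³ (j(C) = (-C)*C² = -C³)
1/(K + j(2 + 32)) = 1/(-6603 - (2 + 32)³) = 1/(-6603 - 1*34³) = 1/(-6603 - 1*39304) = 1/(-6603 - 39304) = 1/(-45907) = -1/45907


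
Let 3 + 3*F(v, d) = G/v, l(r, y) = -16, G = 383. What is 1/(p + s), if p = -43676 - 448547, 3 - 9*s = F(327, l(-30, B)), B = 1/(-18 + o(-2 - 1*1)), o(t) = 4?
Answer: -8829/4345833326 ≈ -2.0316e-6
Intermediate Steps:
B = -1/14 (B = 1/(-18 + 4) = 1/(-14) = -1/14 ≈ -0.071429)
F(v, d) = -1 + 383/(3*v) (F(v, d) = -1 + (383/v)/3 = -1 + 383/(3*v))
s = 3541/8829 (s = 1/3 - (383/3 - 1*327)/(9*327) = 1/3 - (383/3 - 327)/2943 = 1/3 - (-598)/(2943*3) = 1/3 - 1/9*(-598/981) = 1/3 + 598/8829 = 3541/8829 ≈ 0.40106)
p = -492223
1/(p + s) = 1/(-492223 + 3541/8829) = 1/(-4345833326/8829) = -8829/4345833326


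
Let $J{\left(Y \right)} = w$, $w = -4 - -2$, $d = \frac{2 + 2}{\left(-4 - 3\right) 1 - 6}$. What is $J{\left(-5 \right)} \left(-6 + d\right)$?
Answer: $\frac{164}{13} \approx 12.615$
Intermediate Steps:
$d = - \frac{4}{13}$ ($d = \frac{4}{\left(-7\right) 1 - 6} = \frac{4}{-7 - 6} = \frac{4}{-13} = 4 \left(- \frac{1}{13}\right) = - \frac{4}{13} \approx -0.30769$)
$w = -2$ ($w = -4 + 2 = -2$)
$J{\left(Y \right)} = -2$
$J{\left(-5 \right)} \left(-6 + d\right) = - 2 \left(-6 - \frac{4}{13}\right) = \left(-2\right) \left(- \frac{82}{13}\right) = \frac{164}{13}$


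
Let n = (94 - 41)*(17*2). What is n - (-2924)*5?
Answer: 16422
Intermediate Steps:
n = 1802 (n = 53*34 = 1802)
n - (-2924)*5 = 1802 - (-2924)*5 = 1802 - 1*(-14620) = 1802 + 14620 = 16422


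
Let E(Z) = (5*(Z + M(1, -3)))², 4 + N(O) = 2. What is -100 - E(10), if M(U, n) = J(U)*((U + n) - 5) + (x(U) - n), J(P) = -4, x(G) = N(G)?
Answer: -38125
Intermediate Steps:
N(O) = -2 (N(O) = -4 + 2 = -2)
x(G) = -2
M(U, n) = 18 - 5*n - 4*U (M(U, n) = -4*((U + n) - 5) + (-2 - n) = -4*(-5 + U + n) + (-2 - n) = (20 - 4*U - 4*n) + (-2 - n) = 18 - 5*n - 4*U)
E(Z) = (145 + 5*Z)² (E(Z) = (5*(Z + (18 - 5*(-3) - 4*1)))² = (5*(Z + (18 + 15 - 4)))² = (5*(Z + 29))² = (5*(29 + Z))² = (145 + 5*Z)²)
-100 - E(10) = -100 - 25*(29 + 10)² = -100 - 25*39² = -100 - 25*1521 = -100 - 1*38025 = -100 - 38025 = -38125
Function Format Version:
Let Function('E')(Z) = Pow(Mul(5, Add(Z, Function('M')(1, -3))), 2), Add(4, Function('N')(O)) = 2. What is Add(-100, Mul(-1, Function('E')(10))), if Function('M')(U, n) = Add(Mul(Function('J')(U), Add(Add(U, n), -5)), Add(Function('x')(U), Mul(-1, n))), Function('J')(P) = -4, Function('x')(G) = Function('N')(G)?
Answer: -38125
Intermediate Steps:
Function('N')(O) = -2 (Function('N')(O) = Add(-4, 2) = -2)
Function('x')(G) = -2
Function('M')(U, n) = Add(18, Mul(-5, n), Mul(-4, U)) (Function('M')(U, n) = Add(Mul(-4, Add(Add(U, n), -5)), Add(-2, Mul(-1, n))) = Add(Mul(-4, Add(-5, U, n)), Add(-2, Mul(-1, n))) = Add(Add(20, Mul(-4, U), Mul(-4, n)), Add(-2, Mul(-1, n))) = Add(18, Mul(-5, n), Mul(-4, U)))
Function('E')(Z) = Pow(Add(145, Mul(5, Z)), 2) (Function('E')(Z) = Pow(Mul(5, Add(Z, Add(18, Mul(-5, -3), Mul(-4, 1)))), 2) = Pow(Mul(5, Add(Z, Add(18, 15, -4))), 2) = Pow(Mul(5, Add(Z, 29)), 2) = Pow(Mul(5, Add(29, Z)), 2) = Pow(Add(145, Mul(5, Z)), 2))
Add(-100, Mul(-1, Function('E')(10))) = Add(-100, Mul(-1, Mul(25, Pow(Add(29, 10), 2)))) = Add(-100, Mul(-1, Mul(25, Pow(39, 2)))) = Add(-100, Mul(-1, Mul(25, 1521))) = Add(-100, Mul(-1, 38025)) = Add(-100, -38025) = -38125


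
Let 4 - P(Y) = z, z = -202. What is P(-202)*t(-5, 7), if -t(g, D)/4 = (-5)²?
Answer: -20600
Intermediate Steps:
P(Y) = 206 (P(Y) = 4 - 1*(-202) = 4 + 202 = 206)
t(g, D) = -100 (t(g, D) = -4*(-5)² = -4*25 = -100)
P(-202)*t(-5, 7) = 206*(-100) = -20600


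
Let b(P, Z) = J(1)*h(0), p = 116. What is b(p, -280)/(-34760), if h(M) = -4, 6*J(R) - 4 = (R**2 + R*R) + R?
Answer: 7/52140 ≈ 0.00013425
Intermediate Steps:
J(R) = 2/3 + R**2/3 + R/6 (J(R) = 2/3 + ((R**2 + R*R) + R)/6 = 2/3 + ((R**2 + R**2) + R)/6 = 2/3 + (2*R**2 + R)/6 = 2/3 + (R + 2*R**2)/6 = 2/3 + (R**2/3 + R/6) = 2/3 + R**2/3 + R/6)
b(P, Z) = -14/3 (b(P, Z) = (2/3 + (1/3)*1**2 + (1/6)*1)*(-4) = (2/3 + (1/3)*1 + 1/6)*(-4) = (2/3 + 1/3 + 1/6)*(-4) = (7/6)*(-4) = -14/3)
b(p, -280)/(-34760) = -14/3/(-34760) = -14/3*(-1/34760) = 7/52140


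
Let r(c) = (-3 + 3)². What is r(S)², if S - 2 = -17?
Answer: 0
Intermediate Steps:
S = -15 (S = 2 - 17 = -15)
r(c) = 0 (r(c) = 0² = 0)
r(S)² = 0² = 0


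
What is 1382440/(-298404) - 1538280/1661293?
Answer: -688916700010/123934119093 ≈ -5.5587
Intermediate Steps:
1382440/(-298404) - 1538280/1661293 = 1382440*(-1/298404) - 1538280*1/1661293 = -345610/74601 - 1538280/1661293 = -688916700010/123934119093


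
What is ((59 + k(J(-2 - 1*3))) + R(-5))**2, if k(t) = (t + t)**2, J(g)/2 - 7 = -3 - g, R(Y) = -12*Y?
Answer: 2002225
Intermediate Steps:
J(g) = 8 - 2*g (J(g) = 14 + 2*(-3 - g) = 14 + (-6 - 2*g) = 8 - 2*g)
k(t) = 4*t**2 (k(t) = (2*t)**2 = 4*t**2)
((59 + k(J(-2 - 1*3))) + R(-5))**2 = ((59 + 4*(8 - 2*(-2 - 1*3))**2) - 12*(-5))**2 = ((59 + 4*(8 - 2*(-2 - 3))**2) + 60)**2 = ((59 + 4*(8 - 2*(-5))**2) + 60)**2 = ((59 + 4*(8 + 10)**2) + 60)**2 = ((59 + 4*18**2) + 60)**2 = ((59 + 4*324) + 60)**2 = ((59 + 1296) + 60)**2 = (1355 + 60)**2 = 1415**2 = 2002225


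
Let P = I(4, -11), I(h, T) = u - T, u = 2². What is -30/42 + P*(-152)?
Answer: -15965/7 ≈ -2280.7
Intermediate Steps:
u = 4
I(h, T) = 4 - T
P = 15 (P = 4 - 1*(-11) = 4 + 11 = 15)
-30/42 + P*(-152) = -30/42 + 15*(-152) = -30*1/42 - 2280 = -5/7 - 2280 = -15965/7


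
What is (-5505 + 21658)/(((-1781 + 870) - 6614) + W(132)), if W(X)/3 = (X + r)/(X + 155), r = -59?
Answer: -159859/74464 ≈ -2.1468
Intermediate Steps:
W(X) = 3*(-59 + X)/(155 + X) (W(X) = 3*((X - 59)/(X + 155)) = 3*((-59 + X)/(155 + X)) = 3*(-59 + X)/(155 + X))
(-5505 + 21658)/(((-1781 + 870) - 6614) + W(132)) = (-5505 + 21658)/(((-1781 + 870) - 6614) + 3*(-59 + 132)/(155 + 132)) = 16153/((-911 - 6614) + 3*73/287) = 16153/(-7525 + 3*(1/287)*73) = 16153/(-7525 + 219/287) = 16153/(-2159456/287) = 16153*(-287/2159456) = -159859/74464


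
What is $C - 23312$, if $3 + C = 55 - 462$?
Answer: $-23722$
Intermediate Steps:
$C = -410$ ($C = -3 + \left(55 - 462\right) = -3 - 407 = -410$)
$C - 23312 = -410 - 23312 = -23722$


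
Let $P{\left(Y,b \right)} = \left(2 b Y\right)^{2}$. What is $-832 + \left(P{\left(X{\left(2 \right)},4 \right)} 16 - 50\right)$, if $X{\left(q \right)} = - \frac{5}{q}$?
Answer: $5518$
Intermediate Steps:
$P{\left(Y,b \right)} = 4 Y^{2} b^{2}$ ($P{\left(Y,b \right)} = \left(2 Y b\right)^{2} = 4 Y^{2} b^{2}$)
$-832 + \left(P{\left(X{\left(2 \right)},4 \right)} 16 - 50\right) = -832 + \left(4 \left(- \frac{5}{2}\right)^{2} \cdot 4^{2} \cdot 16 - 50\right) = -832 + \left(4 \left(\left(-5\right) \frac{1}{2}\right)^{2} \cdot 16 \cdot 16 - 50\right) = -832 + \left(4 \left(- \frac{5}{2}\right)^{2} \cdot 16 \cdot 16 - 50\right) = -832 - \left(50 - 4 \cdot \frac{25}{4} \cdot 16 \cdot 16\right) = -832 + \left(400 \cdot 16 - 50\right) = -832 + \left(6400 - 50\right) = -832 + 6350 = 5518$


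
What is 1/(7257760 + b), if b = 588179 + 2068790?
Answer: 1/9914729 ≈ 1.0086e-7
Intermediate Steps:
b = 2656969
1/(7257760 + b) = 1/(7257760 + 2656969) = 1/9914729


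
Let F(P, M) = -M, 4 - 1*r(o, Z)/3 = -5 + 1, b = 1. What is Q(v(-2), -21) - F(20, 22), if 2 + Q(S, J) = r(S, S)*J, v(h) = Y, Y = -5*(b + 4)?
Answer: -484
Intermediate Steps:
r(o, Z) = 24 (r(o, Z) = 12 - 3*(-5 + 1) = 12 - 3*(-4) = 12 + 12 = 24)
Y = -25 (Y = -5*(1 + 4) = -5*5 = -25)
v(h) = -25
Q(S, J) = -2 + 24*J
Q(v(-2), -21) - F(20, 22) = (-2 + 24*(-21)) - (-1)*22 = (-2 - 504) - 1*(-22) = -506 + 22 = -484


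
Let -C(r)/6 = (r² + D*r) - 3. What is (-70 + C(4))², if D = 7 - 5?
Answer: 38416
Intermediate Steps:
D = 2
C(r) = 18 - 12*r - 6*r² (C(r) = -6*((r² + 2*r) - 3) = -6*(-3 + r² + 2*r) = 18 - 12*r - 6*r²)
(-70 + C(4))² = (-70 + (18 - 12*4 - 6*4²))² = (-70 + (18 - 48 - 6*16))² = (-70 + (18 - 48 - 96))² = (-70 - 126)² = (-196)² = 38416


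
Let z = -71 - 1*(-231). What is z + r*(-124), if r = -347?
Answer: 43188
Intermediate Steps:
z = 160 (z = -71 + 231 = 160)
z + r*(-124) = 160 - 347*(-124) = 160 + 43028 = 43188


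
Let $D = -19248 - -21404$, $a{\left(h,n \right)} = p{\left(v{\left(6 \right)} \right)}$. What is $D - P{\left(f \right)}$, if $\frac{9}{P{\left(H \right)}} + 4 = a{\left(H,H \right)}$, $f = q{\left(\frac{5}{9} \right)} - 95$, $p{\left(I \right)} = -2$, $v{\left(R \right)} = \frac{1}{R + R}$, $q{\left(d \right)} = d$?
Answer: $\frac{4315}{2} \approx 2157.5$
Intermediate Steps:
$v{\left(R \right)} = \frac{1}{2 R}$
$a{\left(h,n \right)} = -2$
$D = 2156$ ($D = -19248 + 21404 = 2156$)
$f = - \frac{850}{9}$ ($f = \frac{5}{9} - 95 = - \frac{850}{9} \approx -94.444$)
$P{\left(H \right)} = - \frac{3}{2}$ ($P{\left(H \right)} = \frac{9}{-4 - 2} = \frac{9}{-6} = 9 \left(- \frac{1}{6}\right) = - \frac{3}{2}$)
$D - P{\left(f \right)} = 2156 - - \frac{3}{2} = 2156 + \frac{3}{2} = \frac{4315}{2}$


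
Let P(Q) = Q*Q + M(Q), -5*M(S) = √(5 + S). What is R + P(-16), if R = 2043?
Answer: 2299 - I*√11/5 ≈ 2299.0 - 0.66333*I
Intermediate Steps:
M(S) = -√(5 + S)/5
P(Q) = Q² - √(5 + Q)/5 (P(Q) = Q*Q - √(5 + Q)/5 = Q² - √(5 + Q)/5)
R + P(-16) = 2043 + ((-16)² - √(5 - 16)/5) = 2043 + (256 - I*√11/5) = 2299 - I*√11/5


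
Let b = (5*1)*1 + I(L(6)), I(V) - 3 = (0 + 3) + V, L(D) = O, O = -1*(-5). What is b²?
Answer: 256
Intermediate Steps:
O = 5
L(D) = 5
I(V) = 6 + V (I(V) = 3 + ((0 + 3) + V) = 3 + (3 + V) = 6 + V)
b = 16 (b = (5*1)*1 + (6 + 5) = 5*1 + 11 = 5 + 11 = 16)
b² = 16² = 256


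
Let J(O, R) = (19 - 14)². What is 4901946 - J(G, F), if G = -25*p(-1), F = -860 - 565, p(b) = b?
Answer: 4901921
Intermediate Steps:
F = -1425
G = 25 (G = -25*(-1) = 25)
J(O, R) = 25 (J(O, R) = 5² = 25)
4901946 - J(G, F) = 4901946 - 1*25 = 4901946 - 25 = 4901921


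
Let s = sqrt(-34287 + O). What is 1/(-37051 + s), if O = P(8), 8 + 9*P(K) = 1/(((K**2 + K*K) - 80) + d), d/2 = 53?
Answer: -51352686/1902715891999 - 3*I*sqrt(7318544002)/1902715891999 ≈ -2.6989e-5 - 1.3488e-7*I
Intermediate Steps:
d = 106 (d = 2*53 = 106)
P(K) = -8/9 + 1/(9*(26 + 2*K**2)) (P(K) = -8/9 + 1/(9*(((K**2 + K*K) - 80) + 106)) = -8/9 + 1/(9*(((K**2 + K**2) - 80) + 106)) = -8/9 + 1/(9*((2*K**2 - 80) + 106)) = -8/9 + 1/(9*((-80 + 2*K**2) + 106)) = -8/9 + 1/(9*(26 + 2*K**2)))
O = -1231/1386 (O = (-207 - 16*8**2)/(18*(13 + 8**2)) = (-207 - 16*64)/(18*(13 + 64)) = (1/18)*(-207 - 1024)/77 = (1/18)*(1/77)*(-1231) = -1231/1386 ≈ -0.88817)
s = I*sqrt(7318544002)/462 (s = sqrt(-34287 - 1231/1386) = sqrt(-47523013/1386) = I*sqrt(7318544002)/462 ≈ 185.17*I)
1/(-37051 + s) = 1/(-37051 + I*sqrt(7318544002)/462)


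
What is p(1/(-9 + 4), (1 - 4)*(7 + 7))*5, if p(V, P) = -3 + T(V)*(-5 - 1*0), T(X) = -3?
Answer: 60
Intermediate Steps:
p(V, P) = 12 (p(V, P) = -3 - 3*(-5 - 1*0) = -3 - 3*(-5 + 0) = -3 - 3*(-5) = -3 + 15 = 12)
p(1/(-9 + 4), (1 - 4)*(7 + 7))*5 = 12*5 = 60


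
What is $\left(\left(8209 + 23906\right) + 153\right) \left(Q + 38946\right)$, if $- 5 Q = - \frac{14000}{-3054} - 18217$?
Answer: $\frac{3497453970164}{2545} \approx 1.3742 \cdot 10^{9}$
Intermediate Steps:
$Q = \frac{27810359}{7635}$ ($Q = - \frac{- \frac{14000}{-3054} - 18217}{5} = - \frac{\left(-14000\right) \left(- \frac{1}{3054}\right) - 18217}{5} = - \frac{\frac{7000}{1527} - 18217}{5} = \left(- \frac{1}{5}\right) \left(- \frac{27810359}{1527}\right) = \frac{27810359}{7635} \approx 3642.5$)
$\left(\left(8209 + 23906\right) + 153\right) \left(Q + 38946\right) = \left(\left(8209 + 23906\right) + 153\right) \left(\frac{27810359}{7635} + 38946\right) = \left(32115 + 153\right) \frac{325163069}{7635} = 32268 \cdot \frac{325163069}{7635} = \frac{3497453970164}{2545}$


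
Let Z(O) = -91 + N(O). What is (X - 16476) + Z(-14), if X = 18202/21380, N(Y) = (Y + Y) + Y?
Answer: -177541109/10690 ≈ -16608.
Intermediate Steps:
N(Y) = 3*Y (N(Y) = 2*Y + Y = 3*Y)
X = 9101/10690 (X = 18202*(1/21380) = 9101/10690 ≈ 0.85136)
Z(O) = -91 + 3*O
(X - 16476) + Z(-14) = (9101/10690 - 16476) + (-91 + 3*(-14)) = -176119339/10690 + (-91 - 42) = -176119339/10690 - 133 = -177541109/10690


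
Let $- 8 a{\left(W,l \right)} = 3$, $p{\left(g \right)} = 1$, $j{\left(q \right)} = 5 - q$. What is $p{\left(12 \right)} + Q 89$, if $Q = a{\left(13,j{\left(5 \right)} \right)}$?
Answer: $- \frac{259}{8} \approx -32.375$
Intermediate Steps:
$a{\left(W,l \right)} = - \frac{3}{8}$ ($a{\left(W,l \right)} = \left(- \frac{1}{8}\right) 3 = - \frac{3}{8}$)
$Q = - \frac{3}{8} \approx -0.375$
$p{\left(12 \right)} + Q 89 = 1 - \frac{267}{8} = - \frac{259}{8}$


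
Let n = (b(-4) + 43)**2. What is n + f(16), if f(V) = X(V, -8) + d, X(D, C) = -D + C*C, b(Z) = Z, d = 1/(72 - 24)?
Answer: 75313/48 ≈ 1569.0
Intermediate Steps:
d = 1/48 ≈ 0.020833
X(D, C) = C**2 - D (X(D, C) = -D + C**2 = C**2 - D)
n = 1521 (n = (-4 + 43)**2 = 39**2 = 1521)
f(V) = 3073/48 - V (f(V) = ((-8)**2 - V) + 1/48 = (64 - V) + 1/48 = 3073/48 - V)
n + f(16) = 1521 + (3073/48 - 1*16) = 1521 + (3073/48 - 16) = 1521 + 2305/48 = 75313/48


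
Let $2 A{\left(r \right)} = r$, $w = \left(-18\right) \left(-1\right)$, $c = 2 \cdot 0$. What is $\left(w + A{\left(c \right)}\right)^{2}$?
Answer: $324$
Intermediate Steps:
$c = 0$
$w = 18$
$A{\left(r \right)} = \frac{r}{2}$
$\left(w + A{\left(c \right)}\right)^{2} = \left(18 + \frac{1}{2} \cdot 0\right)^{2} = \left(18 + 0\right)^{2} = 18^{2} = 324$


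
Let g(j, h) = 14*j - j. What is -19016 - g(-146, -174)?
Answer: -17118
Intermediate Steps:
g(j, h) = 13*j
-19016 - g(-146, -174) = -19016 - 13*(-146) = -19016 - 1*(-1898) = -19016 + 1898 = -17118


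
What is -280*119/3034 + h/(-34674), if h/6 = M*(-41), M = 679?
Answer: -54046377/8766743 ≈ -6.1649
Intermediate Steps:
h = -167034 (h = 6*(679*(-41)) = 6*(-27839) = -167034)
-280*119/3034 + h/(-34674) = -280*119/3034 - 167034/(-34674) = -33320*1/3034 - 167034*(-1/34674) = -16660/1517 + 27839/5779 = -54046377/8766743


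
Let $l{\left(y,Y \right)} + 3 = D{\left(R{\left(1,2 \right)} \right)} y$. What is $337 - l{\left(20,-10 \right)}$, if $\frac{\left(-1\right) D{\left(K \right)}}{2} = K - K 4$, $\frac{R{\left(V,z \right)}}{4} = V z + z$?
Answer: $-1580$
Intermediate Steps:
$R{\left(V,z \right)} = 4 z + 4 V z$ ($R{\left(V,z \right)} = 4 \left(V z + z\right) = 4 \left(z + V z\right) = 4 z + 4 V z$)
$D{\left(K \right)} = 6 K$ ($D{\left(K \right)} = - 2 \left(K - K 4\right) = - 2 \left(K - 4 K\right) = - 2 \left(- 3 K\right) = 6 K$)
$l{\left(y,Y \right)} = -3 + 96 y$ ($l{\left(y,Y \right)} = -3 + 6 \cdot 4 \cdot 2 \left(1 + 1\right) y = -3 + 6 \cdot 4 \cdot 2 \cdot 2 y = -3 + 6 \cdot 16 y = -3 + 96 y$)
$337 - l{\left(20,-10 \right)} = 337 - \left(-3 + 96 \cdot 20\right) = 337 - \left(-3 + 1920\right) = 337 - 1917 = -1580$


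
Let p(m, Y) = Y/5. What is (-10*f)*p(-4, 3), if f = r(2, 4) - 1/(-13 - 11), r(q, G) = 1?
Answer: -25/4 ≈ -6.2500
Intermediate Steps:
p(m, Y) = Y/5 (p(m, Y) = Y*(1/5) = Y/5)
f = 25/24 (f = 1 - 1/(-13 - 11) = 1 - 1/(-24) = 1 - 1*(-1/24) = 1 + 1/24 = 25/24 ≈ 1.0417)
(-10*f)*p(-4, 3) = (-10*25/24)*((1/5)*3) = -125/12*3/5 = -25/4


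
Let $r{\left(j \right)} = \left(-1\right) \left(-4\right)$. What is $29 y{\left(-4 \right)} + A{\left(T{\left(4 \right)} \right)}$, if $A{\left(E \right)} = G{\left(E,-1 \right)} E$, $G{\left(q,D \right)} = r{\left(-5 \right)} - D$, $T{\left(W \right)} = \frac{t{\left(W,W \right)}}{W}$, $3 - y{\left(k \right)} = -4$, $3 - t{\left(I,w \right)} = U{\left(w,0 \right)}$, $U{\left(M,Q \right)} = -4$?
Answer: $\frac{847}{4} \approx 211.75$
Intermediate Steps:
$t{\left(I,w \right)} = 7$ ($t{\left(I,w \right)} = 3 - -4 = 3 + 4 = 7$)
$y{\left(k \right)} = 7$ ($y{\left(k \right)} = 3 - -4 = 3 + 4 = 7$)
$r{\left(j \right)} = 4$
$T{\left(W \right)} = \frac{7}{W}$
$G{\left(q,D \right)} = 4 - D$
$A{\left(E \right)} = 5 E$ ($A{\left(E \right)} = \left(4 - -1\right) E = \left(4 + 1\right) E = 5 E$)
$29 y{\left(-4 \right)} + A{\left(T{\left(4 \right)} \right)} = 29 \cdot 7 + 5 \cdot \frac{7}{4} = 203 + 5 \cdot 7 \cdot \frac{1}{4} = 203 + 5 \cdot \frac{7}{4} = 203 + \frac{35}{4} = \frac{847}{4}$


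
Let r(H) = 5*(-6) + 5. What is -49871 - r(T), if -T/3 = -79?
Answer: -49846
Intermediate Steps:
T = 237 (T = -3*(-79) = 237)
r(H) = -25 (r(H) = -30 + 5 = -25)
-49871 - r(T) = -49871 - 1*(-25) = -49871 + 25 = -49846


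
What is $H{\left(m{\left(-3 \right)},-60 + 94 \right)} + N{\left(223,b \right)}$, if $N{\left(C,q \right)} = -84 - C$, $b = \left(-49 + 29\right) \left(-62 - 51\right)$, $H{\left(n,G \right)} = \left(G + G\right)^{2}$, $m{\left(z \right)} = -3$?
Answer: $4317$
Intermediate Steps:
$H{\left(n,G \right)} = 4 G^{2}$ ($H{\left(n,G \right)} = \left(2 G\right)^{2} = 4 G^{2}$)
$b = 2260$ ($b = \left(-20\right) \left(-113\right) = 2260$)
$H{\left(m{\left(-3 \right)},-60 + 94 \right)} + N{\left(223,b \right)} = 4 \left(-60 + 94\right)^{2} - 307 = 4 \cdot 34^{2} - 307 = 4 \cdot 1156 - 307 = 4624 - 307 = 4317$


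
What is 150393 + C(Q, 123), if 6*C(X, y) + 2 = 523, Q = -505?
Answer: 902879/6 ≈ 1.5048e+5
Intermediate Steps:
C(X, y) = 521/6 (C(X, y) = -⅓ + (⅙)*523 = -⅓ + 523/6 = 521/6)
150393 + C(Q, 123) = 150393 + 521/6 = 902879/6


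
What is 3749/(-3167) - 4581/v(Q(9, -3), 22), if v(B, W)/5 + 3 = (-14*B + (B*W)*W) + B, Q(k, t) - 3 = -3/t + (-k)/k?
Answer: -13646159/7442450 ≈ -1.8336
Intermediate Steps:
Q(k, t) = 2 - 3/t (Q(k, t) = 3 + (-3/t + (-k)/k) = 3 + (-3/t - 1) = 3 + (-1 - 3/t) = 2 - 3/t)
v(B, W) = -15 - 65*B + 5*B*W**2 (v(B, W) = -15 + 5*((-14*B + (B*W)*W) + B) = -15 + 5*((-14*B + B*W**2) + B) = -15 + 5*(-13*B + B*W**2) = -15 + (-65*B + 5*B*W**2) = -15 - 65*B + 5*B*W**2)
3749/(-3167) - 4581/v(Q(9, -3), 22) = 3749/(-3167) - 4581/(-15 - 65*(2 - 3/(-3)) + 5*(2 - 3/(-3))*22**2) = 3749*(-1/3167) - 4581/(-15 - 65*(2 - 3*(-1/3)) + 5*(2 - 3*(-1/3))*484) = -3749/3167 - 4581/(-15 - 65*(2 + 1) + 5*(2 + 1)*484) = -3749/3167 - 4581/(-15 - 65*3 + 5*3*484) = -3749/3167 - 4581/(-15 - 195 + 7260) = -3749/3167 - 4581/7050 = -3749/3167 - 4581*1/7050 = -3749/3167 - 1527/2350 = -13646159/7442450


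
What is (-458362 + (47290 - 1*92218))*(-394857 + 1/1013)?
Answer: 201311037560600/1013 ≈ 1.9873e+11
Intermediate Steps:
(-458362 + (47290 - 1*92218))*(-394857 + 1/1013) = (-458362 + (47290 - 92218))*(-394857 + 1/1013) = (-458362 - 44928)*(-399990140/1013) = -503290*(-399990140/1013) = 201311037560600/1013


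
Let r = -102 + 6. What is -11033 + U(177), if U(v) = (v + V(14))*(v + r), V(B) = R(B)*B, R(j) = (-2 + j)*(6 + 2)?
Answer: 112168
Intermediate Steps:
R(j) = -16 + 8*j (R(j) = (-2 + j)*8 = -16 + 8*j)
r = -96
V(B) = B*(-16 + 8*B) (V(B) = (-16 + 8*B)*B = B*(-16 + 8*B))
U(v) = (-96 + v)*(1344 + v) (U(v) = (v + 8*14*(-2 + 14))*(v - 96) = (v + 8*14*12)*(-96 + v) = (v + 1344)*(-96 + v) = (1344 + v)*(-96 + v) = (-96 + v)*(1344 + v))
-11033 + U(177) = -11033 + (-129024 + 177² + 1248*177) = -11033 + (-129024 + 31329 + 220896) = -11033 + 123201 = 112168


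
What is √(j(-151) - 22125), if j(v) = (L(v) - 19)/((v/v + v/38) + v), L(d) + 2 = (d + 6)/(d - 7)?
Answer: I*√4727103355357402/462229 ≈ 148.74*I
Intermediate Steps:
L(d) = -2 + (6 + d)/(-7 + d) (L(d) = -2 + (d + 6)/(d - 7) = -2 + (6 + d)/(-7 + d))
j(v) = (-19 + (20 - v)/(-7 + v))/(1 + 39*v/38) (j(v) = ((20 - v)/(-7 + v) - 19)/((v/v + v/38) + v) = (-19 + (20 - v)/(-7 + v))/((1 + v*(1/38)) + v) = (-19 + (20 - v)/(-7 + v))/((1 + v/38) + v) = (-19 + (20 - v)/(-7 + v))/(1 + 39*v/38))
√(j(-151) - 22125) = √(38*(153 - 20*(-151))/((-7 - 151)*(38 + 39*(-151))) - 22125) = √(38*(153 + 3020)/(-158*(38 - 5889)) - 22125) = √(38*(-1/158)*3173/(-5851) - 22125) = √(38*(-1/158)*(-1/5851)*3173 - 22125) = √(60287/462229 - 22125) = √(-10226756338/462229) = I*√4727103355357402/462229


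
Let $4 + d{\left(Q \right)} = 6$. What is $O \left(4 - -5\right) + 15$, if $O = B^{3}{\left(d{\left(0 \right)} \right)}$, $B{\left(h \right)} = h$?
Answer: $87$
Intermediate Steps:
$d{\left(Q \right)} = 2$ ($d{\left(Q \right)} = -4 + 6 = 2$)
$O = 8$ ($O = 2^{3} = 8$)
$O \left(4 - -5\right) + 15 = 8 \left(4 - -5\right) + 15 = 8 \left(4 + 5\right) + 15 = 8 \cdot 9 + 15 = 72 + 15 = 87$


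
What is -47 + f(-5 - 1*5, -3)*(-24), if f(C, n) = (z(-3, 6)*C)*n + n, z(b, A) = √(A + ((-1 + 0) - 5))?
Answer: 25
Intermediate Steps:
z(b, A) = √(-6 + A) (z(b, A) = √(A + (-1 - 5)) = √(A - 6) = √(-6 + A))
f(C, n) = n (f(C, n) = (√(-6 + 6)*C)*n + n = (√0*C)*n + n = (0*C)*n + n = 0*n + n = 0 + n = n)
-47 + f(-5 - 1*5, -3)*(-24) = -47 - 3*(-24) = -47 + 72 = 25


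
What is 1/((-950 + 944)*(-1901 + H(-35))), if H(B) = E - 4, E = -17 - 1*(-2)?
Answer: 1/11520 ≈ 8.6806e-5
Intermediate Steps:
E = -15 (E = -17 + 2 = -15)
H(B) = -19 (H(B) = -15 - 4 = -19)
1/((-950 + 944)*(-1901 + H(-35))) = 1/((-950 + 944)*(-1901 - 19)) = 1/(-6*(-1920)) = 1/11520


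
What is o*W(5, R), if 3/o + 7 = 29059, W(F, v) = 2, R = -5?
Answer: 1/4842 ≈ 0.00020653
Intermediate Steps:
o = 1/9684 (o = 3/(-7 + 29059) = 3/29052 = 3*(1/29052) = 1/9684 ≈ 0.00010326)
o*W(5, R) = (1/9684)*2 = 1/4842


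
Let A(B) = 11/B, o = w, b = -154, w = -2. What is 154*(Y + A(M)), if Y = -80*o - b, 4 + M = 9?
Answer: 243474/5 ≈ 48695.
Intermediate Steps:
M = 5 (M = -4 + 9 = 5)
o = -2
Y = 314 (Y = -80*(-2) - 1*(-154) = 160 + 154 = 314)
154*(Y + A(M)) = 154*(314 + 11/5) = 154*(1581/5) = 243474/5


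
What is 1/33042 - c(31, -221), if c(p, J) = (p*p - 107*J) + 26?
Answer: -813956627/33042 ≈ -24634.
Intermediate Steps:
c(p, J) = 26 + p² - 107*J (c(p, J) = (p² - 107*J) + 26 = 26 + p² - 107*J)
1/33042 - c(31, -221) = 1/33042 - (26 + 31² - 107*(-221)) = 1/33042 - (26 + 961 + 23647) = 1/33042 - 1*24634 = 1/33042 - 24634 = -813956627/33042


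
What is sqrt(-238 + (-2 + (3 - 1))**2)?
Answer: I*sqrt(238) ≈ 15.427*I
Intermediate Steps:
sqrt(-238 + (-2 + (3 - 1))**2) = sqrt(-238 + (-2 + 2)**2) = sqrt(-238 + 0**2) = sqrt(-238 + 0) = sqrt(-238) = I*sqrt(238)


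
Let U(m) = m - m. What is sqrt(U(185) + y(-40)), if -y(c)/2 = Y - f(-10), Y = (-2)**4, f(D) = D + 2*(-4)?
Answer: 2*I*sqrt(17) ≈ 8.2462*I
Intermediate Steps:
f(D) = -8 + D (f(D) = D - 8 = -8 + D)
Y = 16
U(m) = 0
y(c) = -68 (y(c) = -2*(16 - (-8 - 10)) = -2*(16 - 1*(-18)) = -2*(16 + 18) = -2*34 = -68)
sqrt(U(185) + y(-40)) = sqrt(0 - 68) = sqrt(-68) = 2*I*sqrt(17)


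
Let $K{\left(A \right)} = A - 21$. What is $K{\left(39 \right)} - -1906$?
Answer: $1924$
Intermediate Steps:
$K{\left(A \right)} = -21 + A$
$K{\left(39 \right)} - -1906 = \left(-21 + 39\right) - -1906 = 18 + 1906 = 1924$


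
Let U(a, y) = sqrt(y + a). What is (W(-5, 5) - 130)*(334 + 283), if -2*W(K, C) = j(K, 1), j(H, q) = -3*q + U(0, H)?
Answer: -158569/2 - 617*I*sqrt(5)/2 ≈ -79285.0 - 689.83*I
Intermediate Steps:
U(a, y) = sqrt(a + y)
j(H, q) = sqrt(H) - 3*q (j(H, q) = -3*q + sqrt(0 + H) = -3*q + sqrt(H) = sqrt(H) - 3*q)
W(K, C) = 3/2 - sqrt(K)/2 (W(K, C) = -(sqrt(K) - 3*1)/2 = -(sqrt(K) - 3)/2 = -(-3 + sqrt(K))/2 = 3/2 - sqrt(K)/2)
(W(-5, 5) - 130)*(334 + 283) = ((3/2 - I*sqrt(5)/2) - 130)*(334 + 283) = ((3/2 - I*sqrt(5)/2) - 130)*617 = (-257/2 - I*sqrt(5)/2)*617 = -158569/2 - 617*I*sqrt(5)/2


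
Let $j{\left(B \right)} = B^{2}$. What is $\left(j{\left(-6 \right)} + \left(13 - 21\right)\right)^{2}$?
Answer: $784$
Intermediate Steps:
$\left(j{\left(-6 \right)} + \left(13 - 21\right)\right)^{2} = \left(\left(-6\right)^{2} + \left(13 - 21\right)\right)^{2} = \left(36 + \left(13 - 21\right)\right)^{2} = \left(36 - 8\right)^{2} = 28^{2} = 784$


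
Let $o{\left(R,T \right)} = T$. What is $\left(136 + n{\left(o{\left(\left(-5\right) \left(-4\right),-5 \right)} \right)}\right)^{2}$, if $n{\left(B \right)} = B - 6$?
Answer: $15625$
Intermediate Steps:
$n{\left(B \right)} = -6 + B$
$\left(136 + n{\left(o{\left(\left(-5\right) \left(-4\right),-5 \right)} \right)}\right)^{2} = \left(136 - 11\right)^{2} = 125^{2} = 15625$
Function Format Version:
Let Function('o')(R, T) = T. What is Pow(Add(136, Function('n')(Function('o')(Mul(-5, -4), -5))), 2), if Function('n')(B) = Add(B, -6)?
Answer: 15625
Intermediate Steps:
Function('n')(B) = Add(-6, B)
Pow(Add(136, Function('n')(Function('o')(Mul(-5, -4), -5))), 2) = Pow(Add(136, Add(-6, -5)), 2) = Pow(Add(136, -11), 2) = Pow(125, 2) = 15625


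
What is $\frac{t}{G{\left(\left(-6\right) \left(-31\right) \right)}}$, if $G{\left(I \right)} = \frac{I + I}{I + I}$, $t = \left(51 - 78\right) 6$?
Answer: $-162$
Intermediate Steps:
$t = -162$ ($t = \left(-27\right) 6 = -162$)
$G{\left(I \right)} = 1$ ($G{\left(I \right)} = \frac{2 I}{2 I} = 2 I \frac{1}{2 I} = 1$)
$\frac{t}{G{\left(\left(-6\right) \left(-31\right) \right)}} = - \frac{162}{1} = \left(-162\right) 1 = -162$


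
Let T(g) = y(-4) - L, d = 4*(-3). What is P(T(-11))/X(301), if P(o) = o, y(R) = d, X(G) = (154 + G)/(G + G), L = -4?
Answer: -688/65 ≈ -10.585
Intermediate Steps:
d = -12
X(G) = (154 + G)/(2*G) (X(G) = (154 + G)/((2*G)) = (154 + G)*(1/(2*G)) = (154 + G)/(2*G))
y(R) = -12
T(g) = -8 (T(g) = -12 - 1*(-4) = -12 + 4 = -8)
P(T(-11))/X(301) = -8*602/(154 + 301) = -8/((1/2)*(1/301)*455) = -8/65/86 = -8*86/65 = -688/65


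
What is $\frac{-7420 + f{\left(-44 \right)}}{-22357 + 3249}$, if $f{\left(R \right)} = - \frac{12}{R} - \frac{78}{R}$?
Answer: $\frac{163195}{420376} \approx 0.38821$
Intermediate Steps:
$f{\left(R \right)} = - \frac{90}{R}$
$\frac{-7420 + f{\left(-44 \right)}}{-22357 + 3249} = \frac{-7420 - \frac{90}{-44}}{-22357 + 3249} = \frac{-7420 - - \frac{45}{22}}{-19108} = \left(-7420 + \frac{45}{22}\right) \left(- \frac{1}{19108}\right) = \left(- \frac{163195}{22}\right) \left(- \frac{1}{19108}\right) = \frac{163195}{420376}$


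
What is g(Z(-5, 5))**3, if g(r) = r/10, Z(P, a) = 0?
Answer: 0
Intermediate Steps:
g(r) = r/10 (g(r) = r*(1/10) = r/10)
g(Z(-5, 5))**3 = ((1/10)*0)**3 = 0**3 = 0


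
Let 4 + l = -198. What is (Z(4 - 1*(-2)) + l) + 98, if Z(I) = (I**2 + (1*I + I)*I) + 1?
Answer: 5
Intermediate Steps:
l = -202 (l = -4 - 198 = -202)
Z(I) = 1 + 3*I**2 (Z(I) = (I**2 + (I + I)*I) + 1 = (I**2 + (2*I)*I) + 1 = (I**2 + 2*I**2) + 1 = 3*I**2 + 1 = 1 + 3*I**2)
(Z(4 - 1*(-2)) + l) + 98 = ((1 + 3*(4 - 1*(-2))**2) - 202) + 98 = ((1 + 3*(4 + 2)**2) - 202) + 98 = ((1 + 3*6**2) - 202) + 98 = ((1 + 3*36) - 202) + 98 = ((1 + 108) - 202) + 98 = (109 - 202) + 98 = -93 + 98 = 5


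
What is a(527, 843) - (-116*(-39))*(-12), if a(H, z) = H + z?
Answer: 55658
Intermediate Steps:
a(527, 843) - (-116*(-39))*(-12) = (527 + 843) - (-116*(-39))*(-12) = 1370 - 4524*(-12) = 1370 - 1*(-54288) = 1370 + 54288 = 55658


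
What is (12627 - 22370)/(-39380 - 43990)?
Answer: 9743/83370 ≈ 0.11686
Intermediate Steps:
(12627 - 22370)/(-39380 - 43990) = -9743/(-83370) = -9743*(-1/83370) = 9743/83370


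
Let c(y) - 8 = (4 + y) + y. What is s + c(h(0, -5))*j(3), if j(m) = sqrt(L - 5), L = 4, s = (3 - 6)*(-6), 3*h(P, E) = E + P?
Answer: 18 + 26*I/3 ≈ 18.0 + 8.6667*I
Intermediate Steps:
h(P, E) = E/3 + P/3 (h(P, E) = (E + P)/3 = E/3 + P/3)
c(y) = 12 + 2*y (c(y) = 8 + ((4 + y) + y) = 8 + (4 + 2*y) = 12 + 2*y)
s = 18 (s = -3*(-6) = 18)
j(m) = I (j(m) = sqrt(4 - 5) = sqrt(-1) = I)
s + c(h(0, -5))*j(3) = 18 + (12 + 2*((1/3)*(-5) + (1/3)*0))*I = 18 + (12 + 2*(-5/3 + 0))*I = 18 + (12 + 2*(-5/3))*I = 18 + (12 - 10/3)*I = 18 + 26*I/3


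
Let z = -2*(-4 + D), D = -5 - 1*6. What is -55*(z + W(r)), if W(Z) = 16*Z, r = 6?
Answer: -6930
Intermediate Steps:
D = -11 (D = -5 - 6 = -11)
z = 30 (z = -2*(-4 - 11) = -2*(-15) = 30)
-55*(z + W(r)) = -55*(30 + 16*6) = -55*(30 + 96) = -55*126 = -6930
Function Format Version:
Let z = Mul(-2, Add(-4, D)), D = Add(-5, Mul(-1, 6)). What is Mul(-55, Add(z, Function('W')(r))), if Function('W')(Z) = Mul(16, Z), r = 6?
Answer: -6930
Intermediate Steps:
D = -11 (D = Add(-5, -6) = -11)
z = 30 (z = Mul(-2, Add(-4, -11)) = Mul(-2, -15) = 30)
Mul(-55, Add(z, Function('W')(r))) = Mul(-55, Add(30, Mul(16, 6))) = Mul(-55, Add(30, 96)) = Mul(-55, 126) = -6930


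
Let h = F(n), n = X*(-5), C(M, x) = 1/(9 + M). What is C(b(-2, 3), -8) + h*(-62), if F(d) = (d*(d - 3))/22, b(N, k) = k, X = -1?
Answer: -3709/132 ≈ -28.098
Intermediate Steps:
n = 5 (n = -1*(-5) = 5)
F(d) = d*(-3 + d)/22 (F(d) = (d*(-3 + d))*(1/22) = d*(-3 + d)/22)
h = 5/11 (h = (1/22)*5*(-3 + 5) = (1/22)*5*2 = 5/11 ≈ 0.45455)
C(b(-2, 3), -8) + h*(-62) = 1/(9 + 3) + (5/11)*(-62) = 1/12 - 310/11 = -3709/132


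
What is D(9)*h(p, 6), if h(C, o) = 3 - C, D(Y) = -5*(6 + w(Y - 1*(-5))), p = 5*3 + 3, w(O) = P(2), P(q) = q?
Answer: 600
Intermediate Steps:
w(O) = 2
p = 18 (p = 15 + 3 = 18)
D(Y) = -40 (D(Y) = -5*(6 + 2) = -5*8 = -40)
D(9)*h(p, 6) = -40*(3 - 1*18) = -40*(3 - 18) = -40*(-15) = 600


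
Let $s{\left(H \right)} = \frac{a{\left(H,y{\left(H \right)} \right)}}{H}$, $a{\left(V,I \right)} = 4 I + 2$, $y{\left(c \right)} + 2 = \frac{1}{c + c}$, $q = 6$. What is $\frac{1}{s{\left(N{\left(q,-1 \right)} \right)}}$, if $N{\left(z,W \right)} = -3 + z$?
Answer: $- \frac{9}{16} \approx -0.5625$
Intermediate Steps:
$y{\left(c \right)} = -2 + \frac{1}{2 c}$ ($y{\left(c \right)} = -2 + \frac{1}{c + c} = -2 + \frac{1}{2 c}$)
$a{\left(V,I \right)} = 2 + 4 I$
$s{\left(H \right)} = \frac{-6 + \frac{2}{H}}{H}$ ($s{\left(H \right)} = \frac{2 + 4 \left(-2 + \frac{1}{2 H}\right)}{H} = \frac{2 - \left(8 - \frac{2}{H}\right)}{H} = \frac{-6 + \frac{2}{H}}{H}$)
$\frac{1}{s{\left(N{\left(q,-1 \right)} \right)}} = \frac{1}{2 \frac{1}{\left(-3 + 6\right)^{2}} \left(1 - 3 \left(-3 + 6\right)\right)} = \frac{1}{2 \cdot \frac{1}{9} \left(1 - 9\right)} = \frac{1}{2 \cdot \frac{1}{9} \left(-8\right)} = \frac{1}{- \frac{16}{9}} = - \frac{9}{16}$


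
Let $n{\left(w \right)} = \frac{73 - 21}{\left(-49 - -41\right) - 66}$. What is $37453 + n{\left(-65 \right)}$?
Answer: $\frac{1385735}{37} \approx 37452.0$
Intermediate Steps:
$n{\left(w \right)} = - \frac{26}{37}$ ($n{\left(w \right)} = \frac{52}{\left(-49 + 41\right) - 66} = \frac{52}{-8 - 66} = \frac{52}{-74} = 52 \left(- \frac{1}{74}\right) = - \frac{26}{37}$)
$37453 + n{\left(-65 \right)} = 37453 - \frac{26}{37} = \frac{1385735}{37}$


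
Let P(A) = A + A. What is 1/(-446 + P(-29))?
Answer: -1/504 ≈ -0.0019841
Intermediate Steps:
P(A) = 2*A
1/(-446 + P(-29)) = 1/(-446 + 2*(-29)) = 1/(-446 - 58) = 1/(-504) = -1/504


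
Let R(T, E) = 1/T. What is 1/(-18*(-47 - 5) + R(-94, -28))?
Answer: 94/87983 ≈ 0.0010684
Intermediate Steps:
1/(-18*(-47 - 5) + R(-94, -28)) = 1/(-18*(-47 - 5) + 1/(-94)) = 1/(-18*(-52) - 1/94) = 1/(936 - 1/94) = 1/(87983/94) = 94/87983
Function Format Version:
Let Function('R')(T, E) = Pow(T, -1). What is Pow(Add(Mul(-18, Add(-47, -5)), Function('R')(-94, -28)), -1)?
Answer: Rational(94, 87983) ≈ 0.0010684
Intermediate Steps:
Pow(Add(Mul(-18, Add(-47, -5)), Function('R')(-94, -28)), -1) = Pow(Add(Mul(-18, Add(-47, -5)), Pow(-94, -1)), -1) = Pow(Add(Mul(-18, -52), Rational(-1, 94)), -1) = Pow(Add(936, Rational(-1, 94)), -1) = Pow(Rational(87983, 94), -1) = Rational(94, 87983)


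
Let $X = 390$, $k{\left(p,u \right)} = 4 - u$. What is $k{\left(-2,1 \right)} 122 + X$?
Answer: $756$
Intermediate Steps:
$k{\left(-2,1 \right)} 122 + X = \left(4 - 1\right) 122 + 390 = 3 \cdot 122 + 390 = 366 + 390 = 756$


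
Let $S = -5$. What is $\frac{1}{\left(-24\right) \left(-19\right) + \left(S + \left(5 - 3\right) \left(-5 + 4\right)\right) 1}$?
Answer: $\frac{1}{449} \approx 0.0022272$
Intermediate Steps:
$\frac{1}{\left(-24\right) \left(-19\right) + \left(S + \left(5 - 3\right) \left(-5 + 4\right)\right) 1} = \frac{1}{\left(-24\right) \left(-19\right) + \left(-5 + \left(5 - 3\right) \left(-5 + 4\right)\right) 1} = \frac{1}{456 + \left(-5 + 2 \left(-1\right)\right) 1} = \frac{1}{456 + \left(-5 - 2\right) 1} = \frac{1}{456 - 7} = \frac{1}{449}$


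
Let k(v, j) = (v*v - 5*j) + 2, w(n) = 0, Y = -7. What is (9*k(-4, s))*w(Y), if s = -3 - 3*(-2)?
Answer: 0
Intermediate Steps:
s = 3 (s = -3 + 6 = 3)
k(v, j) = 2 + v**2 - 5*j (k(v, j) = (v**2 - 5*j) + 2 = 2 + v**2 - 5*j)
(9*k(-4, s))*w(Y) = (9*(2 + (-4)**2 - 5*3))*0 = (9*(2 + 16 - 15))*0 = (9*3)*0 = 27*0 = 0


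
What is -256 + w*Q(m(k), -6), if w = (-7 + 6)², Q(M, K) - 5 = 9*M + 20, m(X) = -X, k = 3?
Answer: -258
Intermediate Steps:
Q(M, K) = 25 + 9*M (Q(M, K) = 5 + (9*M + 20) = 5 + (20 + 9*M) = 25 + 9*M)
w = 1 (w = (-1)² = 1)
-256 + w*Q(m(k), -6) = -256 + 1*(25 + 9*(-1*3)) = -256 + 1*(25 + 9*(-3)) = -256 + 1*(25 - 27) = -256 + 1*(-2) = -256 - 2 = -258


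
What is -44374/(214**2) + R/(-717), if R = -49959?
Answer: 376017701/5472622 ≈ 68.709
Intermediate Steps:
-44374/(214**2) + R/(-717) = -44374/(214**2) - 49959/(-717) = -44374/45796 - 49959*(-1/717) = -44374*1/45796 + 16653/239 = -22187/22898 + 16653/239 = 376017701/5472622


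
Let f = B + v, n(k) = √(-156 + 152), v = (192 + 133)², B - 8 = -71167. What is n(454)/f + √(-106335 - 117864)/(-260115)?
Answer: I*(86705 - 17233*√24911)/1494187265 ≈ -0.0017623*I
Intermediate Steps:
B = -71159 (B = 8 - 71167 = -71159)
v = 105625 (v = 325² = 105625)
n(k) = 2*I (n(k) = √(-4) = 2*I)
f = 34466 (f = -71159 + 105625 = 34466)
n(454)/f + √(-106335 - 117864)/(-260115) = (2*I)/34466 + √(-106335 - 117864)/(-260115) = (2*I)*(1/34466) + √(-224199)*(-1/260115) = I/17233 + (3*I*√24911)*(-1/260115) = I/17233 - I*√24911/86705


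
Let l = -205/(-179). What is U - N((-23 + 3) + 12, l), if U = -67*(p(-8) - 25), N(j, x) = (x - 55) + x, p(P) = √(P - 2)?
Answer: 309260/179 - 67*I*√10 ≈ 1727.7 - 211.87*I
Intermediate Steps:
l = 205/179 (l = -205*(-1/179) = 205/179 ≈ 1.1453)
p(P) = √(-2 + P)
N(j, x) = -55 + 2*x (N(j, x) = (-55 + x) + x = -55 + 2*x)
U = 1675 - 67*I*√10 (U = -67*(√(-2 - 8) - 25) = -67*(√(-10) - 25) = -67*(I*√10 - 25) = -67*(-25 + I*√10) = 1675 - 67*I*√10 ≈ 1675.0 - 211.87*I)
U - N((-23 + 3) + 12, l) = (1675 - 67*I*√10) - (-55 + 2*(205/179)) = (1675 - 67*I*√10) - (-55 + 410/179) = (1675 - 67*I*√10) - 1*(-9435/179) = (1675 - 67*I*√10) + 9435/179 = 309260/179 - 67*I*√10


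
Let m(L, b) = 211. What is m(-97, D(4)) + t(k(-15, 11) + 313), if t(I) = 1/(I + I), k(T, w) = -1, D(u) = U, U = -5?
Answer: 131665/624 ≈ 211.00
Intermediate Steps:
D(u) = -5
t(I) = 1/(2*I)
m(-97, D(4)) + t(k(-15, 11) + 313) = 211 + 1/(2*(-1 + 313)) = 211 + (½)/312 = 211 + (½)*(1/312) = 211 + 1/624 = 131665/624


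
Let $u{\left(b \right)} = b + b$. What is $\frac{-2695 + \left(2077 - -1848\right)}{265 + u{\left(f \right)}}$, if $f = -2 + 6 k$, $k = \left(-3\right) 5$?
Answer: $\frac{410}{27} \approx 15.185$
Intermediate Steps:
$k = -15$
$f = -92$ ($f = -2 + 6 \left(-15\right) = -2 - 90 = -92$)
$u{\left(b \right)} = 2 b$
$\frac{-2695 + \left(2077 - -1848\right)}{265 + u{\left(f \right)}} = \frac{-2695 + \left(2077 - -1848\right)}{265 + 2 \left(-92\right)} = \frac{-2695 + \left(2077 + 1848\right)}{265 - 184} = \frac{-2695 + 3925}{81} = 1230 \cdot \frac{1}{81} = \frac{410}{27}$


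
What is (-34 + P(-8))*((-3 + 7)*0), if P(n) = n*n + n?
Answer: 0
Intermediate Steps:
P(n) = n + n² (P(n) = n² + n = n + n²)
(-34 + P(-8))*((-3 + 7)*0) = (-34 - 8*(1 - 8))*((-3 + 7)*0) = (-34 - 8*(-7))*(4*0) = (-34 + 56)*0 = 22*0 = 0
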